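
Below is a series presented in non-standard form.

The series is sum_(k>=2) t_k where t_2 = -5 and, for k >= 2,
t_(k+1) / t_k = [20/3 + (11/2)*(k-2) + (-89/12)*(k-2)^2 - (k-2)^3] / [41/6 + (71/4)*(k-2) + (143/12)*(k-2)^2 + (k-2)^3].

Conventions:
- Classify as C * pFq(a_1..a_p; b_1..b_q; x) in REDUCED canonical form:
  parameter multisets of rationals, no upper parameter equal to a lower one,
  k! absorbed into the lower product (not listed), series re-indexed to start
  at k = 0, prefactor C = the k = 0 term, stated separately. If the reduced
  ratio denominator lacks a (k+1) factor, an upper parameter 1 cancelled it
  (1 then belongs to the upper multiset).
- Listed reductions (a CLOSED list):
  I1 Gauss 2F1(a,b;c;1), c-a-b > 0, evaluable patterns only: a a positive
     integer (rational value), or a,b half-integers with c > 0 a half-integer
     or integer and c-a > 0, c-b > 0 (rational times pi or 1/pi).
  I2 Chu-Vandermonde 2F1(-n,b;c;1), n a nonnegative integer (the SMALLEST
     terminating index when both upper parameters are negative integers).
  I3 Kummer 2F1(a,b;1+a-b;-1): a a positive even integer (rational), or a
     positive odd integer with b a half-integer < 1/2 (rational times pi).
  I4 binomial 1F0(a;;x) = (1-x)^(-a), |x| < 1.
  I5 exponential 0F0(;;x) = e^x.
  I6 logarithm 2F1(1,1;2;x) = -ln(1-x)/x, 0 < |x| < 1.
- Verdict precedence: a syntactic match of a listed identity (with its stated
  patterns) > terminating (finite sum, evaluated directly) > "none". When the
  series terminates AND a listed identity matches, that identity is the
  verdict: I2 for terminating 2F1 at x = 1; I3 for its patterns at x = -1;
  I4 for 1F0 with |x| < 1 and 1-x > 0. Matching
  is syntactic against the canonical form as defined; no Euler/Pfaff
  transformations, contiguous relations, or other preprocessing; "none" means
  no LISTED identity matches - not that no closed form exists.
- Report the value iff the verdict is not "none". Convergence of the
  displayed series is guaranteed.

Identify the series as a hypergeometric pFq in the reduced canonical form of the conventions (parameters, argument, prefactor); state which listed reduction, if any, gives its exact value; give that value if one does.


The series (x = -1) is 2F1: upper {-5/4, 8}, lower {41/4}, prefactor -5. Verdict (x = -1): Kummer's theorem (I3) applies (x = -1; c = 41/4 equals 1+a-b for upper {-5/4, 8}: listed pattern). Its exact value is -295075/28672.

Structural cue: with t_0 = -5, cancel k + 2/3 from the displayed ratio first; then C = -5, x = -1.
Ratio: r(k) = (-1) * (k-5/4) (k+8) / [(k+41/4) (k+1)] - rational in k. x = (-1); t_0 = -5; negate the roots.


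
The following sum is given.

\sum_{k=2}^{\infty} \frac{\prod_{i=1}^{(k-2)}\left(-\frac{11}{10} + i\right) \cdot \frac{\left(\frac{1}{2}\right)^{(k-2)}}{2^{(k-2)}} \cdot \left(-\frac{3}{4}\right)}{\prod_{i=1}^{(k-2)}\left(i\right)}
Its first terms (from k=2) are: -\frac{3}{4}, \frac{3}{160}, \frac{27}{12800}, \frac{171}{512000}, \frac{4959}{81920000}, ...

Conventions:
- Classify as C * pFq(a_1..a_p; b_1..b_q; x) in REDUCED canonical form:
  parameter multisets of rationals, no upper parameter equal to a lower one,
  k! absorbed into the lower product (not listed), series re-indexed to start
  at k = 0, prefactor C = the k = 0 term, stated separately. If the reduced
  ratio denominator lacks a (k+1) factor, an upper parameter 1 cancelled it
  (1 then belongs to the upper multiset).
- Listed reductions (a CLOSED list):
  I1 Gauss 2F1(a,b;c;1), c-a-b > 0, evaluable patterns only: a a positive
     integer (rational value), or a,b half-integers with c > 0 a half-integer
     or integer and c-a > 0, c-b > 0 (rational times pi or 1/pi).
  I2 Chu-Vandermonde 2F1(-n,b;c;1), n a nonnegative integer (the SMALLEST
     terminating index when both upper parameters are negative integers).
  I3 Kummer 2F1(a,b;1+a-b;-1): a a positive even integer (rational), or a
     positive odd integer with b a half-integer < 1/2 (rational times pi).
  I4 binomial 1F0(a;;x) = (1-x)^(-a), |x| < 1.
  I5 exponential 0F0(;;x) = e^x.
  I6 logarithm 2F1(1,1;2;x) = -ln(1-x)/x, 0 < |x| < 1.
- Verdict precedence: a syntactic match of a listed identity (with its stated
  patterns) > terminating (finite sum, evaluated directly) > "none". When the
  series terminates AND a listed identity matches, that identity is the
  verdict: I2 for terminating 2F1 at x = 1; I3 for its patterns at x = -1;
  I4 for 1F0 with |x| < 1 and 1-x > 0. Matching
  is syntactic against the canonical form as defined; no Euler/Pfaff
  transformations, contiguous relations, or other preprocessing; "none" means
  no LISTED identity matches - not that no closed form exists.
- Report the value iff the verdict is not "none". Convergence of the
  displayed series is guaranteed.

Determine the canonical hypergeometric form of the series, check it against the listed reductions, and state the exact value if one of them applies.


Classification (C = -\frac{3}{4}): 1F0 with upper {-\frac{1}{10}}, lower {-}, argument x = \frac{1}{4}. Verdict (x = \frac{1}{4}): binomial (I4) applies (the 1F0 binomial series: exponent 1/10, x = \frac{1}{4}). Sum: \left(-\frac{3}{4}\right) \cdot \left(\frac{3}{4}\right)^{\frac{1}{10}}.

Key step: t_0 = -\frac{3}{4} here, and the product of the first k integers (C = -3/4, x = 1/4) is k!.
Adjacent-term ratio: r(k) = \frac{1}{4} * (k-\frac{1}{10}) / [(k+1)] - rational in k. x = \frac{1}{4}; t_0 = -\frac{3}{4}; negate the roots.


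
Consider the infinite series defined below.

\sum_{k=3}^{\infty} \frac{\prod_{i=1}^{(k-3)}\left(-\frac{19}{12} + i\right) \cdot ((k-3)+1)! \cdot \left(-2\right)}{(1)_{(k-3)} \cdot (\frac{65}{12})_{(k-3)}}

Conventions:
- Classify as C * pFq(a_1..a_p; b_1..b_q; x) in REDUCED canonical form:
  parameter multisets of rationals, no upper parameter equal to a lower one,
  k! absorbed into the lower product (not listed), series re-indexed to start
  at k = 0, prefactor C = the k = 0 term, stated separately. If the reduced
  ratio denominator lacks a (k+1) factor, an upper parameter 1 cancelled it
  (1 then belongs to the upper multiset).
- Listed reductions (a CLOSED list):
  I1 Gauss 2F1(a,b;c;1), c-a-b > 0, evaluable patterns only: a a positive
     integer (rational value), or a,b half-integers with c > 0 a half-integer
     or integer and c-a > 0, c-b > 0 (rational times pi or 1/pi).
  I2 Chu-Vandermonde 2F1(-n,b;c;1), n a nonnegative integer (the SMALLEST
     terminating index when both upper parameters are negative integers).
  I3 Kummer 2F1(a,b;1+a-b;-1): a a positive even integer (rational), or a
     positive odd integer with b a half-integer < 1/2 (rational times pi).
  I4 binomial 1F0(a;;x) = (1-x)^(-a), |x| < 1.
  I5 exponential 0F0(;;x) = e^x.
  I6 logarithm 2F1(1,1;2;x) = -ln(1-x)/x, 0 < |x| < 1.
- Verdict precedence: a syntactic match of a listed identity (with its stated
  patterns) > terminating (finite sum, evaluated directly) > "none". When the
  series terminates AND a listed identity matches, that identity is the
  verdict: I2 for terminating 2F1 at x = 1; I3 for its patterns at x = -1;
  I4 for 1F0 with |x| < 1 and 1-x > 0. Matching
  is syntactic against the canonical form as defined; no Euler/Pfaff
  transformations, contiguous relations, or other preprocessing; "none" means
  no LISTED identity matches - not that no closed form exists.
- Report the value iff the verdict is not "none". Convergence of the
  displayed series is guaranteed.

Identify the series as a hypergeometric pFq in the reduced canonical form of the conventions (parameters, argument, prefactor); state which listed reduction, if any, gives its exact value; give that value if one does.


Prefactor -2, argument 1: 2F1 with upper {-\frac{7}{12}, 2} over lower {\frac{65}{12}}. Verdict: the Gauss summation I1 applies (x = 1: the Gamma ratio telescopes since c-a-b = 4 > 0 and a = 2 in Z>0). Sum: -\frac{2173}{1440}.

Key step: x = 1 and the running product (C = -2) telescopes to a rising factorial.
Consecutive-term ratio: r(k) = 1 * (k-\frac{7}{12}) (k+2) / [(k+\frac{65}{12}) (k+1)] - poly over poly, x = 1 from leading terms; C = -2 at k = 0.


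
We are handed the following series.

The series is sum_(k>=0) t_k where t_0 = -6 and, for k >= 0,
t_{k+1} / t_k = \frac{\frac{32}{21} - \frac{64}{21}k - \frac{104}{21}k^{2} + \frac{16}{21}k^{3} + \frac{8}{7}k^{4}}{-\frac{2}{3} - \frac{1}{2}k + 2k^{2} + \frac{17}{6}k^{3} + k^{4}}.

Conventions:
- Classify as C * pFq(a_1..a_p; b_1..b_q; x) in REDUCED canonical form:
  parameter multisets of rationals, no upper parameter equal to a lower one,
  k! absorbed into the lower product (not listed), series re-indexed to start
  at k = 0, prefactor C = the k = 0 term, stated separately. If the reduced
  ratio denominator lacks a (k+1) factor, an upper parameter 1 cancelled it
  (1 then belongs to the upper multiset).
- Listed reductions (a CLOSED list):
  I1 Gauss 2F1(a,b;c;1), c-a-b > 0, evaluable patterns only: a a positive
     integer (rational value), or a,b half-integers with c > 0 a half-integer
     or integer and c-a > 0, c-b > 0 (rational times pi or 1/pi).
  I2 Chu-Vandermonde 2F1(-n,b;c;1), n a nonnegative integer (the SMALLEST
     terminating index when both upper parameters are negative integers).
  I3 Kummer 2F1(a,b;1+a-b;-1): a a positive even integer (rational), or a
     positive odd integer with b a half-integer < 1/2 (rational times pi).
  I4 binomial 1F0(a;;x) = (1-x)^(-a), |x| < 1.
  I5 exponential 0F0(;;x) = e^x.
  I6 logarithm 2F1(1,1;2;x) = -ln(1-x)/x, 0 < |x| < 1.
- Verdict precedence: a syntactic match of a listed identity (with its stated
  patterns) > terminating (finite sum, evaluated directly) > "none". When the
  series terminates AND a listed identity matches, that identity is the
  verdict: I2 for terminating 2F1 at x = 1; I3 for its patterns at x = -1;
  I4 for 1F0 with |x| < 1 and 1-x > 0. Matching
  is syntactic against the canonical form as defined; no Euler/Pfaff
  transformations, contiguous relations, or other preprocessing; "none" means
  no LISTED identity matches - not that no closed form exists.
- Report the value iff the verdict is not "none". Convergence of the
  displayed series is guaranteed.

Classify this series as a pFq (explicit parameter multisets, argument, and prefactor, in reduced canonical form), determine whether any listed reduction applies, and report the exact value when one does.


Structural cue: t_0 = -6 here, and factor the ratio over Q (prefactor -6): negated roots = parameters.
Ratio: r(k) = \frac{8}{7} * (k-2) (k-\frac{1}{3}) (k+2) / [(k-\frac{1}{2}) (k+\frac{4}{3}) (k+1)] - poly over poly, x = \frac{8}{7} from leading terms; C = -6 at k = 0.

Canonical form: C = -6 times 3F2 with upper {-2, -\frac{1}{3}, 2}, lower {-\frac{1}{2}, \frac{4}{3}}, x = \frac{8}{7}. Verdict: terminating - the sum ends at index 2 because -2 is a negative integer; exact evaluation follows. Hence: -\frac{1962}{343}.


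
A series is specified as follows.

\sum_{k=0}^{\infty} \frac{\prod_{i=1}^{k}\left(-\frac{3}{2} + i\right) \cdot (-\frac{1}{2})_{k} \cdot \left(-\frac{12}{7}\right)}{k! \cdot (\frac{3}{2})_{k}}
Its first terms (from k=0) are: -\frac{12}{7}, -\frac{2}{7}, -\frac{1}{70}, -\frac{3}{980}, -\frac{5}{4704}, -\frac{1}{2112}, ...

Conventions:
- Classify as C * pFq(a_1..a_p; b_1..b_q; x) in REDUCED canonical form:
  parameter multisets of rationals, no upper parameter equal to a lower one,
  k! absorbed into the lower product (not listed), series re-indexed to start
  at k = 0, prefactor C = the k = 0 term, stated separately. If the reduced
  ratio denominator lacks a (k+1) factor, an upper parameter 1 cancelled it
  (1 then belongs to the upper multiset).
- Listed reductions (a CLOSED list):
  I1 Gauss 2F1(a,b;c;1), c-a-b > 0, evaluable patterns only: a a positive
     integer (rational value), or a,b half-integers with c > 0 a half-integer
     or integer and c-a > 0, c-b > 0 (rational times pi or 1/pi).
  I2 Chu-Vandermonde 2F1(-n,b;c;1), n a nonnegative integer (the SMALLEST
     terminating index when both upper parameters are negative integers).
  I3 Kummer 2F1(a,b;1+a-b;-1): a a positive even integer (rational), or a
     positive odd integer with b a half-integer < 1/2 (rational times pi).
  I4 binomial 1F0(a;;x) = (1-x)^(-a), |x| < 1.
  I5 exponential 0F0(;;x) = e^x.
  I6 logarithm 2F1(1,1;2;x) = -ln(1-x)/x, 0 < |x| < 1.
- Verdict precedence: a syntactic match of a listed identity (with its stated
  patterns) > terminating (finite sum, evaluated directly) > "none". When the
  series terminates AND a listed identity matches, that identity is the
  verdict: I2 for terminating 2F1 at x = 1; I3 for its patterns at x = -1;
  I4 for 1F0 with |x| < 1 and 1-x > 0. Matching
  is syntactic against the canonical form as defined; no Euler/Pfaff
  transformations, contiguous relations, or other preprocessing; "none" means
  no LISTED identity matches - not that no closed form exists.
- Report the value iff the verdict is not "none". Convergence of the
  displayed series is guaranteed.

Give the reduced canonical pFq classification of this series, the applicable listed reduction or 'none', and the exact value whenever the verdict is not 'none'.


Reduced: x = 1, 2F1, upper = {-\frac{1}{2}, -\frac{1}{2}}, lower = {\frac{3}{2}}, C = -\frac{12}{7}. Verdict: Gauss's theorem I1 (half-integer case) applies (x = 1; upper {-\frac{1}{2}, -\frac{1}{2}} half-integers, c = \frac{3}{2} in the evaluable pattern). Exact value: \left(-\frac{9}{14}\right) \cdot \pi.

Structural cue: with t_0 = -\frac{12}{7}, the running product (C = -12/7) telescopes to a rising factorial.
Ratio: r(k) = 1 * (k-\frac{1}{2}) (k-\frac{1}{2}) / [(k+\frac{3}{2}) (k+1)] - rational in k. x = 1; t_0 = -\frac{12}{7}; negate the roots.


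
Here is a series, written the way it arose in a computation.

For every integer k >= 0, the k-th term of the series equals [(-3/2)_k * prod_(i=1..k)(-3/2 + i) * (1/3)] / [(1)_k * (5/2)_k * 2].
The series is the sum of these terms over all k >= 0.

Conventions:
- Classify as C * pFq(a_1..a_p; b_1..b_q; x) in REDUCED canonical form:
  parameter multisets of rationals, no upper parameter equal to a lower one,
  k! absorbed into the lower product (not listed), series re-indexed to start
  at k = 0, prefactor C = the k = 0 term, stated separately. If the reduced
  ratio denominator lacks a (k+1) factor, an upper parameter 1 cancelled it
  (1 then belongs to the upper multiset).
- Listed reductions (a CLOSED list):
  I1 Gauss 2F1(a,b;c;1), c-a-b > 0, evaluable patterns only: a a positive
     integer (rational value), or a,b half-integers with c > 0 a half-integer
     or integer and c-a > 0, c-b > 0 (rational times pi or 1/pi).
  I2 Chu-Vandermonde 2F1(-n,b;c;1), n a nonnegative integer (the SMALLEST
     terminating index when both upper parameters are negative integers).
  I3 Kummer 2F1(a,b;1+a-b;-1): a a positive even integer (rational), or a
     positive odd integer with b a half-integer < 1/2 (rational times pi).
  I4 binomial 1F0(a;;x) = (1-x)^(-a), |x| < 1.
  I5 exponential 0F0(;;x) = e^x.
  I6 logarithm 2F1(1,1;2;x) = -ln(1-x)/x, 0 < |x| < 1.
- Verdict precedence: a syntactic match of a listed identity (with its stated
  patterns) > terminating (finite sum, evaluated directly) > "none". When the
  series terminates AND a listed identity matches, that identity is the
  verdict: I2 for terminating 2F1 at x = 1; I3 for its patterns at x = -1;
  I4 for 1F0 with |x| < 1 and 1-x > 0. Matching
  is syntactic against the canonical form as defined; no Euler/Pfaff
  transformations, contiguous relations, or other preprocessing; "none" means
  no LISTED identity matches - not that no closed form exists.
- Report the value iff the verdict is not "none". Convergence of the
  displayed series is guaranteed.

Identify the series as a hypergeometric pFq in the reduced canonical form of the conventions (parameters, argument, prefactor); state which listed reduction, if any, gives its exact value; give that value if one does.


Canonical form: C = 1/6 times 2F1 with upper {-3/2, -1/2}, lower {5/2}, x = 1. Verdict at x = 1: Gauss (I1, half-integer pattern) matches (x = 1; upper {-3/2, -1/2} half-integers, c = 5/2 in the evaluable pattern). Exact value: (35/512) * pi.

Key observation: t_0 = 1/6 here, and (1)_k (prefactor 1/6) is k! itself.
Term ratio: r(k) = 1 * (k-3/2) (k-1/2) / [(k+5/2) (k+1)] - poly over poly, x = 1 from leading terms; C = 1/6 at k = 0.


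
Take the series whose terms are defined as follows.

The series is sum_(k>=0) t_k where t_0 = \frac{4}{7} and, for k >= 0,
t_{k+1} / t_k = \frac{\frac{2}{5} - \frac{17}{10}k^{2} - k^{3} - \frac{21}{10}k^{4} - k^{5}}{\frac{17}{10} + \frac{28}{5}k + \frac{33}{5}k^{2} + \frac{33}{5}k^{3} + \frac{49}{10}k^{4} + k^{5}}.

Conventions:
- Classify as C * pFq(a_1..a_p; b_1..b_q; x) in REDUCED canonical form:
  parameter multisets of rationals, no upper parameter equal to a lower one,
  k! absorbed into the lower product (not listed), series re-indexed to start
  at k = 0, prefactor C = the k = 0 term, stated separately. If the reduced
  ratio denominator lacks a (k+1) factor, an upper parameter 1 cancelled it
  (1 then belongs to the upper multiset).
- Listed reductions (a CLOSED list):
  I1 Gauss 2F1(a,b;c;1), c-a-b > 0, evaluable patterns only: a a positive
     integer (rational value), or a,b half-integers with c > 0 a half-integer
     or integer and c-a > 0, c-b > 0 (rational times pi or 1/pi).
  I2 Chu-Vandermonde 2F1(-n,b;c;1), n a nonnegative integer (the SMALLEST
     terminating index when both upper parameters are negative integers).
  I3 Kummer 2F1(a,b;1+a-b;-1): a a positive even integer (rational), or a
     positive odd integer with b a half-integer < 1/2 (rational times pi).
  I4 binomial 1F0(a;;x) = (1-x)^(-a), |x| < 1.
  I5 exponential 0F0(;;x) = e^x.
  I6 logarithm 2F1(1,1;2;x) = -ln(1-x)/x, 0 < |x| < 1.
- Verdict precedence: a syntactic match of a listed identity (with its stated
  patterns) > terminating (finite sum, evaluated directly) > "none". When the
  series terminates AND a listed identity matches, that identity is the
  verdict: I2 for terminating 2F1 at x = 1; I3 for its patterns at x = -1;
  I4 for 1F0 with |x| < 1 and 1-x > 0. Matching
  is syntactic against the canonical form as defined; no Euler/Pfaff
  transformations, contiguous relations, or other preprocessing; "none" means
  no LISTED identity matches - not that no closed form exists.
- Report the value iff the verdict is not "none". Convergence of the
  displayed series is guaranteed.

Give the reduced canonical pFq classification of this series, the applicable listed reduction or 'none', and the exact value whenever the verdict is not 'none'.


Reduced: x = -1, 2F1, upper = {-\frac{2}{5}, 2}, lower = {\frac{17}{5}}, C = \frac{4}{7}. Verdict: Kummer (I3) fires (x = -1; c = \frac{17}{5} equals 1+a-b for upper {-\frac{2}{5}, 2}: listed pattern). Exact value: \frac{24}{35}.

The tell: with t_0 = \frac{4}{7}, cancel k^2 + 1 from the displayed ratio first; then C = 4/7, x = -1.
Step ratio: r(k) = -1 * (k-\frac{2}{5}) (k+2) / [(k+\frac{17}{5}) (k+1)] - rational in k. x = -1; t_0 = \frac{4}{7}; negate the roots.


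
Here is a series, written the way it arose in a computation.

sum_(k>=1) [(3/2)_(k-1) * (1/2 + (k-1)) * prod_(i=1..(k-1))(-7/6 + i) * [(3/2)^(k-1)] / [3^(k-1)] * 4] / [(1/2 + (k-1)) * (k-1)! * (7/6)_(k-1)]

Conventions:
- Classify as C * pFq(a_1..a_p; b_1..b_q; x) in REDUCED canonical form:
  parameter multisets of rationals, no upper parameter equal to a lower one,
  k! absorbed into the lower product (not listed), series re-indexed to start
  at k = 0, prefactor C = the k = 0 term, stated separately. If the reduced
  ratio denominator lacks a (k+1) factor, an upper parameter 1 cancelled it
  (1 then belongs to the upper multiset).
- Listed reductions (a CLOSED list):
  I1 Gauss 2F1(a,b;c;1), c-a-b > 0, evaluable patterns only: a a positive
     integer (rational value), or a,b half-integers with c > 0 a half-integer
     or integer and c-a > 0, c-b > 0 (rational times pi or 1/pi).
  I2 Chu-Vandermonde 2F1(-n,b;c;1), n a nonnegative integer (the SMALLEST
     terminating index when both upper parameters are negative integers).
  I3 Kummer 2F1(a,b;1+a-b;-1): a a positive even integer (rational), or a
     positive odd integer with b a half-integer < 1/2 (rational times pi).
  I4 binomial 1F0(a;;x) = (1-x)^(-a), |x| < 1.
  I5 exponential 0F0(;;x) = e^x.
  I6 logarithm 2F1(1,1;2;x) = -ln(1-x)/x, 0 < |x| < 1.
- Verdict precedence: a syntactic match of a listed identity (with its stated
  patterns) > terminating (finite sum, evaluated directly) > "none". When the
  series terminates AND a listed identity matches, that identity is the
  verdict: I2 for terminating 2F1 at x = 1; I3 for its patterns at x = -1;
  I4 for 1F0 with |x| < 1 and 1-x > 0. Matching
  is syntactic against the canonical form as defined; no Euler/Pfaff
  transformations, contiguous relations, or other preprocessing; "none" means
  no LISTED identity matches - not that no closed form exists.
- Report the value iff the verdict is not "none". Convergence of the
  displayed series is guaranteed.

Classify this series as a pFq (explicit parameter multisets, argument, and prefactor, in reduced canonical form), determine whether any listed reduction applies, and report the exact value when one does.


With C = 4: the canonical form is 2F1(-1/6, 3/2; 7/6; 1/2). Verdict: none. Every listed pattern misses the 2F1 form at 1/2, upper {-1/6, 3/2}.

First insight: t_0 being 4, the running product (C = 4, x = 1/2) telescopes to a rising factorial.
Ratio: r(k) = (1/2) * (k-1/6) (k+3/2) / [(k+7/6) (k+1)] - poly over poly, x = (1/2) from leading terms; C = 4 at k = 0.


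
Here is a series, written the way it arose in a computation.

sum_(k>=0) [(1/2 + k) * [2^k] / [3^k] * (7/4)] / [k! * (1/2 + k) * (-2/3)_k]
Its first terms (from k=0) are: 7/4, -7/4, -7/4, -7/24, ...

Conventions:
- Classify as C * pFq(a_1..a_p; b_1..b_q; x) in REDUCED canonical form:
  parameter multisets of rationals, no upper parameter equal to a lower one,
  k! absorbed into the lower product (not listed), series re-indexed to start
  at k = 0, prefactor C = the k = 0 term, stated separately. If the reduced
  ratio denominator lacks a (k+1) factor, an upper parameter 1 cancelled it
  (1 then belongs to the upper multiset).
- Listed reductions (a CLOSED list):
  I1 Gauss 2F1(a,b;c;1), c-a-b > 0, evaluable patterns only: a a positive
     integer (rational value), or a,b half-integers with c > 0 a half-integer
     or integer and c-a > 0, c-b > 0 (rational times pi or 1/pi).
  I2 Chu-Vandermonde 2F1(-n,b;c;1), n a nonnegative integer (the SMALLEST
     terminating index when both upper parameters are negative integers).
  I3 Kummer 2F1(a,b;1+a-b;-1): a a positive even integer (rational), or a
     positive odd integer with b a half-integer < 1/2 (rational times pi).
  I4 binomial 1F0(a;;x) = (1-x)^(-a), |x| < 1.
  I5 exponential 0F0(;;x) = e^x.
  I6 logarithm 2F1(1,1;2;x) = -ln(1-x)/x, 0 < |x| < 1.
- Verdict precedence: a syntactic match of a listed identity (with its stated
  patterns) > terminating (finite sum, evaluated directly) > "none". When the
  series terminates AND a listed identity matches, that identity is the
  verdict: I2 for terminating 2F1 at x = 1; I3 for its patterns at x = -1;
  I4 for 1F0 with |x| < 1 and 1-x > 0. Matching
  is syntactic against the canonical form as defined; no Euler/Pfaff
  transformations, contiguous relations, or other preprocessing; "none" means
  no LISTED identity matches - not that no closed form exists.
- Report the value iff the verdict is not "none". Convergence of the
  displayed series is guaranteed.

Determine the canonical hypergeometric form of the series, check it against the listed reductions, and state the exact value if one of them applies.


At argument 2/3: a 0F1 with upper {-}, lower {-2/3}, scaled by C = 7/4. Verdict: none. No listed pattern accepts 0F1(-; -2/3; 2/3).

Key observation: x = (2/3) and striking the common factor k + 1/2 reduces the term (prefactor 7/4).
Term ratio: r(k) = (2/3) * 1 / [(k-2/3) (k+1)] - rational in k, leading ratio (2/3); with t_0 = 7/4, classification follows.


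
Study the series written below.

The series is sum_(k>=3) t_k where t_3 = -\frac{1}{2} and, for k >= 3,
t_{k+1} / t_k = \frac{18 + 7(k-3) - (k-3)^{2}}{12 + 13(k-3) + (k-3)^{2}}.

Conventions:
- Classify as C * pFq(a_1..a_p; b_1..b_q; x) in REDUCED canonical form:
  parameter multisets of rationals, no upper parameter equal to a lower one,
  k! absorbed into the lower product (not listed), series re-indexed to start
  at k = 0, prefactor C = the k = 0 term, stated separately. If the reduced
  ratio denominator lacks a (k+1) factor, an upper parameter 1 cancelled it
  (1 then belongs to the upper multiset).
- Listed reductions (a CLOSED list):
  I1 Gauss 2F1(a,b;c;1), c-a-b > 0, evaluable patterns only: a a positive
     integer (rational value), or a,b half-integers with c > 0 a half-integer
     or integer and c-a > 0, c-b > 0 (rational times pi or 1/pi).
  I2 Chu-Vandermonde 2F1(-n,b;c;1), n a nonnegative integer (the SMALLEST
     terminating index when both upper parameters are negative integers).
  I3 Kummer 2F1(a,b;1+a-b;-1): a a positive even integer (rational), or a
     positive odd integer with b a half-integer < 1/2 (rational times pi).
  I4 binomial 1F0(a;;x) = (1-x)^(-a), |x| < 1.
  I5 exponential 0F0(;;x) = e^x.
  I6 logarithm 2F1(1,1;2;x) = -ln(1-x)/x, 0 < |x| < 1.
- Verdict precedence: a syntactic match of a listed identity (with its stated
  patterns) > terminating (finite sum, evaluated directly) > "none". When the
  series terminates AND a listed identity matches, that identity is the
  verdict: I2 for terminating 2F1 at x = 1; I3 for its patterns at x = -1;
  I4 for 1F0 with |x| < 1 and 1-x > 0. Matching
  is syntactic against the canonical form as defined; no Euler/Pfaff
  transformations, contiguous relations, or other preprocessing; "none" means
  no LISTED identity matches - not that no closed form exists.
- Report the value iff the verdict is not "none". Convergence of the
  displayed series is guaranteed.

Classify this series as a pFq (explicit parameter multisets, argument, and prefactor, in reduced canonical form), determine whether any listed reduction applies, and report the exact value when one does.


Classification (C = -\frac{1}{2}): 2F1 with upper {-9, 2}, lower {12}, argument x = -1. Verdict at x = -1: the Kummer evaluation I3 matches (x = -1; c = 12 equals 1+a-b for upper {-9, 2}: listed pattern). Its exact value is -\frac{11}{4}.

First insight: with t_0 = -\frac{1}{2}, factor the ratio over Q (prefactor -1/2): negated roots = parameters.
Ratio: r(k) = -1 * (k-9) (k+2) / [(k+12) (k+1)] - poly over poly, x = -1 from leading terms; C = -\frac{1}{2} at k = 0.


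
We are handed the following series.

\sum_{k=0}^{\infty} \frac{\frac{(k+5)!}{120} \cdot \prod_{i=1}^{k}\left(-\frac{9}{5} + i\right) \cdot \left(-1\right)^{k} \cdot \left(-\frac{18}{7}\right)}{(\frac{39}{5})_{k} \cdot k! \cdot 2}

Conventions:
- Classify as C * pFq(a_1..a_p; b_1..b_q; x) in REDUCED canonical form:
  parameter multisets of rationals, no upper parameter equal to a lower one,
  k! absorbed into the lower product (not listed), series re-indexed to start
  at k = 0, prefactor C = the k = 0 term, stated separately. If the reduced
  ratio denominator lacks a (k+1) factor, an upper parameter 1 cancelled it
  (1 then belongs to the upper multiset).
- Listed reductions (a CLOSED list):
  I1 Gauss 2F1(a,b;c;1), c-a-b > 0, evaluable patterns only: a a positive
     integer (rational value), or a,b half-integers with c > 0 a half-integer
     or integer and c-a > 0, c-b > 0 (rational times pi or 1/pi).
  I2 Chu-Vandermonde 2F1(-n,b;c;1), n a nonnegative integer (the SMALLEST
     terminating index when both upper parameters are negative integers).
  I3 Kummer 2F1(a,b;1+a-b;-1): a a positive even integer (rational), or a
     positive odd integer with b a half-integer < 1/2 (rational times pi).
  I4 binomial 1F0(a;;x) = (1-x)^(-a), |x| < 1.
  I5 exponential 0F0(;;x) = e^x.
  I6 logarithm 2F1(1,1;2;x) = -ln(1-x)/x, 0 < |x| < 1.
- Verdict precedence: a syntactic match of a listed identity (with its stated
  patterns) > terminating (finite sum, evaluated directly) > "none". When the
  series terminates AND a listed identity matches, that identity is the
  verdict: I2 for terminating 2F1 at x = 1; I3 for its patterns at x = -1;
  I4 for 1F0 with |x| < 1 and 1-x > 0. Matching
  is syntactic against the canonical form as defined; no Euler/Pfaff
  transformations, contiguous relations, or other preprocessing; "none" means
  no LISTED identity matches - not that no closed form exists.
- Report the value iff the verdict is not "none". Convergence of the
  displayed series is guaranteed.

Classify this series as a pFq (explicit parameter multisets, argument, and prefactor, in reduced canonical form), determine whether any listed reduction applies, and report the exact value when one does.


The tell: from the first term -\frac{9}{7}: the factorial ratio (C = -9/7) (k+a-1)!/(a-1)! is a rising factorial (a)_k.
Ratio: r(k) = -1 * (k-\frac{4}{5}) (k+6) / [(k+\frac{39}{5}) (k+1)] - rational; roots negated = parameters, x = -1, C = -\frac{9}{7}.

The series (x = -1) is 2F1: upper {-\frac{4}{5}, 6}, lower {\frac{39}{5}}, prefactor -\frac{9}{7}. Verdict: this is the Kummer evaluation I3 (x = -1; c = \frac{39}{5} equals 1+a-b for upper {-\frac{4}{5}, 6}: listed pattern). Hence: -\frac{8874}{4375}.


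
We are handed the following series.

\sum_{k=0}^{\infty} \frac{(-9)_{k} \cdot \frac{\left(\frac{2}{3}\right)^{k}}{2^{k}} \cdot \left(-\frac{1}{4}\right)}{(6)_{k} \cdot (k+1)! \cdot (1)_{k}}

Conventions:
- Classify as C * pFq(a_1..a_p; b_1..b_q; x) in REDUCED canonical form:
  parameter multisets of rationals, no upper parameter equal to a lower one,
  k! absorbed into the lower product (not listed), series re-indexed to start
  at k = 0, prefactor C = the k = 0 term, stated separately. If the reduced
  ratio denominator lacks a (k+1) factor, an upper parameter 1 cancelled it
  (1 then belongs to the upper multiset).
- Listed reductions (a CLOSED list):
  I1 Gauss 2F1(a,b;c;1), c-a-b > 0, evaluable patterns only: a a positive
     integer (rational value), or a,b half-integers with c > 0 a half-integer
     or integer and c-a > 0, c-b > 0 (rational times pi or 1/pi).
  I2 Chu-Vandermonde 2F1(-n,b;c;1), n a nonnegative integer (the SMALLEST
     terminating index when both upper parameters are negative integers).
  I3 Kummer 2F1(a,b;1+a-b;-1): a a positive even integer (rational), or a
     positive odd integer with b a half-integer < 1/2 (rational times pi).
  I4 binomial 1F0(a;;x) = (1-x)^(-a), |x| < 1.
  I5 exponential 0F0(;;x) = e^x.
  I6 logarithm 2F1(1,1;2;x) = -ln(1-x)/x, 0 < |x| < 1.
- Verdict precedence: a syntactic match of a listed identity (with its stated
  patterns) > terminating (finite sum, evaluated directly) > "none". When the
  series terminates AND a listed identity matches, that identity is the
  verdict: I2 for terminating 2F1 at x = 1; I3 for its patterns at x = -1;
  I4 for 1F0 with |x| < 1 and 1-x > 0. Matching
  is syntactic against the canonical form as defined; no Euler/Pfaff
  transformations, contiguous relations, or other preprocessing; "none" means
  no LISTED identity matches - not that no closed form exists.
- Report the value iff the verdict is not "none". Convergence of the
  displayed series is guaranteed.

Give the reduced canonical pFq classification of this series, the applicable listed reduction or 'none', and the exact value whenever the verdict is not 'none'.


x = \frac{1}{3} here; the reduced form reads 1F2, upper {-9}, lower {2, 6}, C = -\frac{1}{4}. Verdict: terminating. With -9 upstairs the series is a 10-term polynomial sum; evaluated term by term. Value: -\frac{39721147896090224339}{207558929776214016000}.

First insight: x = \frac{1}{3} and the denominator's factorial ratio (prefactor -1/4) is a lower Pochhammer.
Term ratio: r(k) = \frac{1}{3} * (k-9) / [(k+2) (k+6) (k+1)] - rational; roots negated = parameters, x = \frac{1}{3}, C = -\frac{1}{4}.


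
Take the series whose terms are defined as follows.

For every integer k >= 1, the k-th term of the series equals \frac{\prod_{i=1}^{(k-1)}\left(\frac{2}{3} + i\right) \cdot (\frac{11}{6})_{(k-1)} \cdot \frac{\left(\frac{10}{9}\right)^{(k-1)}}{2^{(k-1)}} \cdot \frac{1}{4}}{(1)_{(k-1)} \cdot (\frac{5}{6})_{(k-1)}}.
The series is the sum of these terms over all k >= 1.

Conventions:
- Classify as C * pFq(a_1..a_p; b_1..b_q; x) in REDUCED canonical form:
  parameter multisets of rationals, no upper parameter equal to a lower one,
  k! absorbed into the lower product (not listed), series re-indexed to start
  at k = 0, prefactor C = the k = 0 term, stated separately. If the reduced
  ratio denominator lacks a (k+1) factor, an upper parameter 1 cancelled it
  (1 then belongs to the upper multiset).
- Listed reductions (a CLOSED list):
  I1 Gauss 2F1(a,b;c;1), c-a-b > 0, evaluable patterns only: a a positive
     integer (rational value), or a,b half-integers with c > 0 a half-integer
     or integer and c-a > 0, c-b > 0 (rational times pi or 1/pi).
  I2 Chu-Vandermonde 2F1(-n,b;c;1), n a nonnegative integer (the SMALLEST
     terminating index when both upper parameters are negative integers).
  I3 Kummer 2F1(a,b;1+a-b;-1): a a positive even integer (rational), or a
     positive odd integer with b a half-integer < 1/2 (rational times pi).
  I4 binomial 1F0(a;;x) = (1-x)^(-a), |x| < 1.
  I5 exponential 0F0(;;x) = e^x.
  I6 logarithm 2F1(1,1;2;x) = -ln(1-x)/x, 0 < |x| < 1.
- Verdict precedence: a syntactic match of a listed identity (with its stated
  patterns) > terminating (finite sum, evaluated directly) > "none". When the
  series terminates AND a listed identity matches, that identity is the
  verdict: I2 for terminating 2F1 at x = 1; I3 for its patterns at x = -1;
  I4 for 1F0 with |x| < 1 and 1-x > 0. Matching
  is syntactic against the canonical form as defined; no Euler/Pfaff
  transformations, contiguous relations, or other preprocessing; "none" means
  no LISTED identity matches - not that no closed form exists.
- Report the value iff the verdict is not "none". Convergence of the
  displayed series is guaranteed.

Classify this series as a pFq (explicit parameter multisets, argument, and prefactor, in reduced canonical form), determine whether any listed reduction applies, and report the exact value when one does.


First insight: from the first term \frac{1}{4}: the running product (prefactor 1/4) telescopes to a rising factorial.
Term ratio: r(k) = \frac{5}{9} * (k+\frac{5}{3}) (k+\frac{11}{6}) / [(k+\frac{5}{6}) (k+1)] - poly over poly, x = \frac{5}{9} from leading terms; C = \frac{1}{4} at k = 0.

The series (x = \frac{5}{9}) is 2F1: upper {\frac{5}{3}, \frac{11}{6}}, lower {\frac{5}{6}}, prefactor \frac{1}{4}. Verdict: none - at argument \frac{5}{9} the multisets {\frac{5}{3}, \frac{11}{6}} ; {\frac{5}{6}} match no listed identity.


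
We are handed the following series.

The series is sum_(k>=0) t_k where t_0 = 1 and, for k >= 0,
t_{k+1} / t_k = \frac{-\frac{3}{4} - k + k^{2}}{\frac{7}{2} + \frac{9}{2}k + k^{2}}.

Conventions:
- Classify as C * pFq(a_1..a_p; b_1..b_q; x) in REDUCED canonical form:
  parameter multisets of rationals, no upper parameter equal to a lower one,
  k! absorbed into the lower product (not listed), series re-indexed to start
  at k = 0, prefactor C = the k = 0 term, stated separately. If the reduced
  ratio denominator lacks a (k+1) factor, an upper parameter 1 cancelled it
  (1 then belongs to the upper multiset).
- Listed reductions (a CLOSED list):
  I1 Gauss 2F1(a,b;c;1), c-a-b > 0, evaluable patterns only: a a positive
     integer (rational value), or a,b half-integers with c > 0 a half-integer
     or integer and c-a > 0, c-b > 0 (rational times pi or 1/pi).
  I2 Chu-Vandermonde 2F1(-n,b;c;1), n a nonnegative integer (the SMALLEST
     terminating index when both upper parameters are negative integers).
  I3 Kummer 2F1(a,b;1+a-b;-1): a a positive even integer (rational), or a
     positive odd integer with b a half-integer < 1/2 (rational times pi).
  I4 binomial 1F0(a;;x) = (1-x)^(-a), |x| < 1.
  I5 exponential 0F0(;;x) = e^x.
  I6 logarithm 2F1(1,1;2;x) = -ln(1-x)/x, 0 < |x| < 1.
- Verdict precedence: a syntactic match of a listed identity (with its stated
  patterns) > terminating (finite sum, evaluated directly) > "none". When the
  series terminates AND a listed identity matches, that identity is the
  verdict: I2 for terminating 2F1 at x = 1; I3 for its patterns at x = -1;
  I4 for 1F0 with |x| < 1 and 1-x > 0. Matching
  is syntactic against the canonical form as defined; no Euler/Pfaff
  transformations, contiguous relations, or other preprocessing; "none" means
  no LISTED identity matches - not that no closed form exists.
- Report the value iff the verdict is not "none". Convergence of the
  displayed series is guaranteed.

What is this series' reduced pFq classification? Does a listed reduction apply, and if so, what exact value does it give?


Key step: with t_0 = 1, roots of the ratio polynomials (C = 1) are the negated parameters.
Term ratio: r(k) = 1 * (k-\frac{3}{2}) (k+\frac{1}{2}) / [(k+\frac{7}{2}) (k+1)] - rational in k. x = 1; t_0 = 1; negate the roots.

The series (x = 1) is 2F1: upper {-\frac{3}{2}, \frac{1}{2}}, lower {\frac{7}{2}}, prefactor 1. Verdict: this is the half-integer Gauss pattern (I1) (x = 1; upper {-\frac{3}{2}, \frac{1}{2}} half-integers, c = \frac{7}{2} in the evaluable pattern). Its exact value is \frac{525}{2048} \cdot \pi.


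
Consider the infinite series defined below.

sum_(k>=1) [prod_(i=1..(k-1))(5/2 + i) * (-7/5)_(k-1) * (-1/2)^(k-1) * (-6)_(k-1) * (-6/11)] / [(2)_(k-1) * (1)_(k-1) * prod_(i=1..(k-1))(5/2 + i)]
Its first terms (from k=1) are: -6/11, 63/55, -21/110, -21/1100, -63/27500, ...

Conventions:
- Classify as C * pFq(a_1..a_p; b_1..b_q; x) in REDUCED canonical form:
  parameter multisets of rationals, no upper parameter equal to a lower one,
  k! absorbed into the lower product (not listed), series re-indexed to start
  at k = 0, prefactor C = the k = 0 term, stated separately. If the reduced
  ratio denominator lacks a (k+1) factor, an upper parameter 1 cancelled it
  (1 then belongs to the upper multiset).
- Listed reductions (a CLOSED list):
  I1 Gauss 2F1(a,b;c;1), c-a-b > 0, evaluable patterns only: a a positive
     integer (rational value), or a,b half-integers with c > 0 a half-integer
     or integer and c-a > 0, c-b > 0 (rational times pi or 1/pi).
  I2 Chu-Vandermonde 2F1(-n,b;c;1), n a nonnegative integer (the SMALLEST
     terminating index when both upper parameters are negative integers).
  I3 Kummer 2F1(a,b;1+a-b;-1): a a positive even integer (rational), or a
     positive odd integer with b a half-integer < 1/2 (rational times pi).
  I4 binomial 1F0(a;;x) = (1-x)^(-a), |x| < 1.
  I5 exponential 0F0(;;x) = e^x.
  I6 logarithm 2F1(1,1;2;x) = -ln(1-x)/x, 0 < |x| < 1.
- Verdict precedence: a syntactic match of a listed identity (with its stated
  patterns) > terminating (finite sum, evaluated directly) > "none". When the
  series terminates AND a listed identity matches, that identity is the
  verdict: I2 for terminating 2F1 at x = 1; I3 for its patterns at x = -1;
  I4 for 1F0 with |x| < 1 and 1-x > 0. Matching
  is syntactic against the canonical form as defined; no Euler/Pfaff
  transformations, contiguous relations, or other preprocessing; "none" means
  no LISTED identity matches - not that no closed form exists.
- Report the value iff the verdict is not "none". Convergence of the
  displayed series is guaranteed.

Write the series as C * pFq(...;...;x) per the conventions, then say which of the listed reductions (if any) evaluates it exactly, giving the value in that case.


The tell: t_0 = -6/11 here, and (1)_k (C = -6/11) is k! itself.
Consecutive-term ratio: r(k) = (-1/2) * (k-6) (k-7/5) / [(k+2) (k+1)] - poly over poly, x = (-1/2) from leading terms; C = -6/11 at k = 0.

With C = -6/11: the canonical form is 2F1(-6, -7/5; 2; -1/2). Verdict: terminating at k = 6: the factor (-6)_k kills every later term; summing the 7 survivors is exact. Its exact value is 5328153/13750000.


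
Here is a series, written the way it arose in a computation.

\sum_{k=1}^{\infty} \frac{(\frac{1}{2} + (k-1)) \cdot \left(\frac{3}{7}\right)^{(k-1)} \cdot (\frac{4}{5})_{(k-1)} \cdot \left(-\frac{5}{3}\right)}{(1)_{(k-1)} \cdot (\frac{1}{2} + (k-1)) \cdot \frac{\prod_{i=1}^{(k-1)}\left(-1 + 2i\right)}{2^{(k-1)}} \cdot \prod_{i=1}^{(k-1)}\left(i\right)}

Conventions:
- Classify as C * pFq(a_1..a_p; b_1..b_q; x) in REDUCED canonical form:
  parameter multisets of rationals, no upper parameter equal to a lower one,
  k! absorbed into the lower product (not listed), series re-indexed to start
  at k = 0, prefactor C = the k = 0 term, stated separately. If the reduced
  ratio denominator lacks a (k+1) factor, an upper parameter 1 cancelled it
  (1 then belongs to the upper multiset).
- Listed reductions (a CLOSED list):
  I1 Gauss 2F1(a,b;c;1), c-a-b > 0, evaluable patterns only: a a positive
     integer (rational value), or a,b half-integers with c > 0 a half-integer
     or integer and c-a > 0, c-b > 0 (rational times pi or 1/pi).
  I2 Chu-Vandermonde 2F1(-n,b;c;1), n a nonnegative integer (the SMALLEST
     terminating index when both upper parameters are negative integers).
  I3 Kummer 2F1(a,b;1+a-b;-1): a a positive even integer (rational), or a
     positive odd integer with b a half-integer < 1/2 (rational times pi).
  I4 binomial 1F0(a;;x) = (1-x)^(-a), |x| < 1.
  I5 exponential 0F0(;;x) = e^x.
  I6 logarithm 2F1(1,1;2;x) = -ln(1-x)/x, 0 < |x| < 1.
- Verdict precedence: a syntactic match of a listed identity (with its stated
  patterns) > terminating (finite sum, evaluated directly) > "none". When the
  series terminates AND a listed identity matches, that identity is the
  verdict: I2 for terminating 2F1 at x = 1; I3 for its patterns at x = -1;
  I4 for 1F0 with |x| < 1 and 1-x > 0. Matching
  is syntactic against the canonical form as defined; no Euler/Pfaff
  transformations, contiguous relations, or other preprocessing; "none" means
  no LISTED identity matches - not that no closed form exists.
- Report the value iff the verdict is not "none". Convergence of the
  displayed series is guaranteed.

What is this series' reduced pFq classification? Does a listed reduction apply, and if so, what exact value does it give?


This is -\frac{5}{3} * 1F2(\frac{4}{5}; \frac{1}{2}, 1; \frac{3}{7}) in reduced canonical form. Verdict: none. Every listed pattern misses the 1F2 form at \frac{3}{7}, upper {\frac{4}{5}}.

First insight: t_0 = -\frac{5}{3} here, and k + 1/2 divides numerator and denominator alike; C = -5/3, x = 3/7 after cancelling.
Term ratio: r(k) = \frac{3}{7} * (k+\frac{4}{5}) / [(k+\frac{1}{2}) (k+1) (k+1)] - rational in k, leading ratio \frac{3}{7}; with t_0 = -\frac{5}{3}, classification follows.
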